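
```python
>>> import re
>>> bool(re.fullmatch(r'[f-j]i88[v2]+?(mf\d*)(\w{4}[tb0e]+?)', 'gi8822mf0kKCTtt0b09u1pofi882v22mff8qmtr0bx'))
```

`re.fullmatch` is like wrapping the pattern in `^…$` (in single-line mode).
Here there's no way to consume every character, so the call returns None, and `bool(None)` is False.

False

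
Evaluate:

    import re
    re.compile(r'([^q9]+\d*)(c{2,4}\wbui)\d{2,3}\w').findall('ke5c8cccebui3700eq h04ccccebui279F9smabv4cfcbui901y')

[('ke5c8c', 'ccebui'), (' h04cc', 'ccebui')]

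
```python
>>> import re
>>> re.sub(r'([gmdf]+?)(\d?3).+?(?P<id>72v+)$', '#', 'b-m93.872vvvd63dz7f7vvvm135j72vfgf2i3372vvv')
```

'b-#'

Pattern: one or more of one of [gmdf] (lazy) (captured); then optionally a digit, then a literal '3' (captured); then one or more of any character (lazy); then the literal '72', then one or more of the literal 'v' (captured as 'id'); then anchored at the end.
Matches: at [2:43] → 'm93.872vvvd63dz7f7vvvm135j72vfgf2i3372vvv'.
Every occurrence is swapped for '#'.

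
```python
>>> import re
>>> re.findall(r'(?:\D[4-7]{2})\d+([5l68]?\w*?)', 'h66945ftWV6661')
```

['', '']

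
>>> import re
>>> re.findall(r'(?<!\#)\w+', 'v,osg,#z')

['v', 'osg']

The negative lookahead/lookbehind blocks any match where the forbidden context is present.
Matches: at [0:1] → 'v'; at [2:5] → 'osg'.
Since nothing is captured, `findall` lists the 2 matched substrings directly.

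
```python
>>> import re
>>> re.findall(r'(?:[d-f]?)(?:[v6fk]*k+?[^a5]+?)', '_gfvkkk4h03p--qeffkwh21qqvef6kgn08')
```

['fvkkk4', 'effkw', 'ef6kg']

This matches optionally a character in [d-f] (non-capturing group); then zero or more of one of [v6fk], then one or more of the literal 'k' (lazy), then one or more of any character except [a5] (lazy) (non-capturing group).
Because the quantifier is non-greedy, it stops expanding at the earliest point where the rest of the pattern can succeed.
Matches: at [2:8] → 'fvkkk4'; at [15:20] → 'effkw'; at [26:31] → 'ef6kg'.
No capturing groups, so `findall` returns the 3 full match strings.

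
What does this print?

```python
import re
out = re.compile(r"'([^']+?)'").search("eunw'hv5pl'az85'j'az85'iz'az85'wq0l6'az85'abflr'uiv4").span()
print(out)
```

(4, 11)

The match spans [4:11] → "'hv5pl'".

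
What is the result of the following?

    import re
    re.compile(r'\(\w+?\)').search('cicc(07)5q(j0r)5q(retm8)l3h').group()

The match spans [4:8] → '(07)'.

'(07)'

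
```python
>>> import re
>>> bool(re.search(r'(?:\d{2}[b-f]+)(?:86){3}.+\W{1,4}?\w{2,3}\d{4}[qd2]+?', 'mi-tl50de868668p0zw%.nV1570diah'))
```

The pattern matches exactly 2 of a digit, then one or more of a character in [b-f] (non-capturing group); then the literal '86' repeated 3 times, then one or more of any character, then 1 to 4 of a non-word character (lazy); then 2 to 3 of a word character, then exactly 4 of a digit, then one or more of one of [qd2] (lazy).
`search` walks the string left to right and returns the first match it finds.
Here no position works, so the call returns None, and `bool(None)` is False.

False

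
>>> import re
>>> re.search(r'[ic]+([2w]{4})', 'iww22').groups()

('ww22',)

The match spans [0:5] → 'iww22'.
Captured: group 1 = 'ww22'.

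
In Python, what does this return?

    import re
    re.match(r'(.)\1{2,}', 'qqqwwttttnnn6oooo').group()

'qqq'

A backreference is literal: `\1` must see the identical characters the first group matched.
`re.match` only tries the pattern at the start of the string.
The match spans [0:3] → 'qqq'.
Captured: group 1 = 'q'.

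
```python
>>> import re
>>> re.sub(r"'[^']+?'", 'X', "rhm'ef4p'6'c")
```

Matches: at [3:9] → "'ef4p'".
Every occurrence is swapped for 'X'.

"rhmX6'c"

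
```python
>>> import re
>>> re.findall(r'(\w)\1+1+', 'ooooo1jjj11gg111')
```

A backreference is literal: `\1` must see the identical characters the first group matched.
One capturing group, so `findall` returns just the captured substring from each match — 3 in all.

['o', 'j', 'g']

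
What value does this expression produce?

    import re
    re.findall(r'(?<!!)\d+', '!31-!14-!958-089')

A negative assertion filters positions out without eating any characters.
With no groups in the pattern, `findall` gives back each whole match — 4 here.

['1', '4', '58', '089']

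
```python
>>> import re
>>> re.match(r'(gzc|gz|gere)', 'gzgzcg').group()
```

With `match`, the pattern is implicitly anchored at the beginning.
The match spans [0:2] → 'gz'.

'gz'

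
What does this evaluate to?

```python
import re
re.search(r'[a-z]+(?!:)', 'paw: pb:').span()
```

Because the assertion is negative and zero-width, positions next to the forbidden text are skipped.
The match spans [0:2] → 'pa'.

(0, 2)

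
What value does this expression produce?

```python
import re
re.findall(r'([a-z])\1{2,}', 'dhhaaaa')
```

`\1` is not a pattern — it's the concrete string captured by group 1, re-applied verbatim.
Walking the string: at [3:7] match 'aaaa', group 1 = 'a'.
One capturing group, so `findall` returns just the captured substring from the one match — 1 in all.

['a']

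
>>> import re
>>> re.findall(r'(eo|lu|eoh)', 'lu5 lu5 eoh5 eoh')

['lu', 'lu', 'eo', 'eo']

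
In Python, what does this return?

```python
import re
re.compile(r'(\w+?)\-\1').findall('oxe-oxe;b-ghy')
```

['oxe']

`\1` has to match the exact text group 1 already captured.
Matches: at [0:7] match 'oxe-oxe', group 1 = 'oxe'.
With a single group, `findall` returns only what that group captured — 1 item.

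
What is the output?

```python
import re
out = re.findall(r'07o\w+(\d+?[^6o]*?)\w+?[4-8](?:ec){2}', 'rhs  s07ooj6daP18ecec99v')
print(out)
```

['6']

This matches the literal '07', then a literal 'o'; then one or more of a word character; then one or more of a digit (lazy), then zero or more of any character except [6o] (lazy) (captured); then one or more of a word character (lazy); then a character in [4-8], then the literal 'ec' repeated 2 times.
Lazy quantifiers expand one character at a time until the remainder of the pattern can match.
Walking the string: at [6:21] match '07ooj6daP18ecec', group 1 = '6'.
With a single group, `findall` returns only what that group captured — 1 item.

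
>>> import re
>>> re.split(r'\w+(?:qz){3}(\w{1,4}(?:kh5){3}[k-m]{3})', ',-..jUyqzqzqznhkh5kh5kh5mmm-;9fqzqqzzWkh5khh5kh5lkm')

[',-..', 'nhkh5kh5kh5mmm', '-;9fqzqqzzWkh5khh5kh5lkm']

Pattern: one or more of a word character, then the literal 'qz' repeated 3 times; then 1 to 4 of a word character, then the literal 'kh5' repeated 3 times, then exactly 3 of a character in [k-m] (captured).
`re.split` interleaves the captured-group text with the surrounding fragments.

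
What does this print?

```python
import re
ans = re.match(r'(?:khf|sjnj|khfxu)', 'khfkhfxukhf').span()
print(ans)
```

(0, 3)

`re.match` won't scan ahead — the pattern has to work from the very first character.
The match spans [0:3] → 'khf'.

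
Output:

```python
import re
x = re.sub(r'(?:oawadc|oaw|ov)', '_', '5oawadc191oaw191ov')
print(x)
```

5_191_191_

Branches in `(...|...)` are attempted left-to-right; the first branch that allows the whole pattern to succeed is taken.
Each match is replaced by '_'.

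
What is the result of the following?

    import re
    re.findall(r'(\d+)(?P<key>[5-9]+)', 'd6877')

[('687', '7')]

The pattern matches one or more of a digit (captured); then one or more of a character in [5-9] (captured as 'key').
Walking the string: at [1:5] match '6877', groups = ('687', '7').
2 groups means the one result is a tuple of 2 captured strings — 1 here.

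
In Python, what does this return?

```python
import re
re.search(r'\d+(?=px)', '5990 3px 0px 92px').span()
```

(5, 6)

The lookaround is zero-width — it requires the adjacent text to match without consuming it, so the asserted text isn't part of the match.
`re.search` scans for the first position where the pattern succeeds.
The match spans [5:6] → '3'.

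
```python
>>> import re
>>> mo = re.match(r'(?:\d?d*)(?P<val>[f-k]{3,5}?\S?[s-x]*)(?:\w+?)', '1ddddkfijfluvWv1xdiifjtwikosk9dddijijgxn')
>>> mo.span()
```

(0, 10)

The pattern matches optionally a digit, then zero or more of a literal 'd' (non-capturing group); then 3 to 5 of a character in [f-k] (lazy), then optionally a non-whitespace character, then zero or more of a character in [s-x] (captured as 'val'); then one or more of a word character (lazy) (non-capturing group).
With the lazy modifier that quantifier settles for the fewest repetitions that let the rest of the pattern succeed (the atoms after it are unaffected and can still be greedy).
`re.match` won't scan ahead — the pattern has to work from the very first character.
The match spans [0:10] → '1ddddkfijf'.
Captured: group 1 = 'kfij'.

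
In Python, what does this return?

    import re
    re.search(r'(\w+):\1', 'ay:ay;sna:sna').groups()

('ay',)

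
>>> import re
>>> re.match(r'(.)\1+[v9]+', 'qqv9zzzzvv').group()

'qqv9'

`\1` has to match the exact text group 1 already captured.
`re.match` only tries the pattern at the start of the string.
The match spans [0:4] → 'qqv9'.
Captured: group 1 = 'q'.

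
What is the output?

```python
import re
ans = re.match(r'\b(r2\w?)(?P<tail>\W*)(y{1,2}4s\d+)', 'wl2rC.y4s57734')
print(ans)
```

Pattern: a word boundary (`\b`, zero-width); then the literal 'r2', then optionally a word character (captured); then zero or more of a non-word character (captured as 'tail'); then 1 to 2 of the literal 'y', then the literal '4s', then one or more of a digit (captured).
With `match`, the pattern is implicitly anchored at the beginning.
Here the pattern fails at index 0, so the call returns None.

None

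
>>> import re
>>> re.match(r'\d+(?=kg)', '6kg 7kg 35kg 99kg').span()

(0, 1)

`re.match` won't scan ahead — the pattern has to work from the very first character.
The match spans [0:1] → '6'.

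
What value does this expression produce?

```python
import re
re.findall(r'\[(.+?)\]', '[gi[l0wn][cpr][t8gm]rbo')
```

A non-greedy quantifier consumes as few characters as it can — just enough that the remainder of the pattern still matches from where it stops; whatever follows it matches normally.
Walking the string: at [0:9] match '[gi[l0wn]', group 1 = 'gi[l0wn'; at [9:14] match '[cpr]', group 1 = 'cpr'; at [14:20] match '[t8gm]', group 1 = 't8gm'.
With a single group, `findall` returns only what that group captured — 3 items.

['gi[l0wn', 'cpr', 't8gm']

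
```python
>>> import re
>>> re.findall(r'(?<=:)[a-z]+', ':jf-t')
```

['jf']

The `(?=…)`/`(?<=…)` assertion just peeks at neighbouring text; it doesn't advance the match position.
Walking the string: at [1:3] → 'jf'.
With no groups in the pattern, `findall` gives back each whole match — 1 here.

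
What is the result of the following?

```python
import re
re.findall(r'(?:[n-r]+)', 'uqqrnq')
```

The pattern matches one or more of a character in [n-r] (non-capturing group).
Scanning left to right: at [1:6] → 'qqrnq'.
No capturing groups, so `findall` returns the 1 full match string.

['qqrnq']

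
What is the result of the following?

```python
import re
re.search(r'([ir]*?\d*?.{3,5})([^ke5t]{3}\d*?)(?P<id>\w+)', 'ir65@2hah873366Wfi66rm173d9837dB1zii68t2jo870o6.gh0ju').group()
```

'ir65@2hah873366Wfi66rm173d9837dB1zii68t2jo870o6'

The pattern matches zero or more of one of [ir] (lazy), then zero or more of a digit (lazy), then 3 to 5 of any character (captured); then exactly 3 of any character except [ke5t], then zero or more of a digit (lazy) (captured); then one or more of a word character (captured as 'id').
`search` walks the string left to right and returns the first match it finds.
The match spans [0:47] → 'ir65@2hah873366Wfi66rm173d9837dB1zii68t2jo870o6'.
Captured: group 1 = 'ir65@', group 2 = '2ha', group 3 = 'h873366Wfi66rm173d9837dB1zii68t2jo870o6'.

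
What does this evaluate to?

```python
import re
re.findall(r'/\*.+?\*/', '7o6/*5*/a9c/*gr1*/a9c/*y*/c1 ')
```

Walking the string: at [3:8] → '/*5*/'; at [11:18] → '/*gr1*/'; at [21:26] → '/*y*/'.
`findall` yields the raw match text (3 of them) because the pattern has no groups.

['/*5*/', '/*gr1*/', '/*y*/']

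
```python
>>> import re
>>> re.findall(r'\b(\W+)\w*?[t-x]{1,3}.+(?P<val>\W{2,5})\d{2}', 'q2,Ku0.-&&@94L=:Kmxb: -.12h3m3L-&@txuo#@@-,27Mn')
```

[(',', '-,')]

This matches a word boundary (`\b`, zero-width); then one or more of a non-word character (captured); then zero or more of a word character (lazy), then 1 to 3 of a character in [t-x]; then one or more of any character; then 2 to 5 of a non-word character (captured as 'val'); then exactly 2 of a digit.
Walking the string: at [2:45] match ',Ku0.-&&@94L=:Kmxb: -.12h3m3L-&@txuo#@@-,27', groups = (',', '-,').
`findall` packs the 2 group values into a tuple for every match.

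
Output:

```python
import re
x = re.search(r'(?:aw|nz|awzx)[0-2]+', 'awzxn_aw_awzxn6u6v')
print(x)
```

None

Here nothing in the string fits, so the call returns None.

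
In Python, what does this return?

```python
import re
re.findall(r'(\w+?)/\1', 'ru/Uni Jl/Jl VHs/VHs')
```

['Jl', 'VHs']

After group 1 captures some text, `\1` only succeeds where that same text appears again.
One capturing group, so `findall` returns just the captured substring from each match — 2 in all.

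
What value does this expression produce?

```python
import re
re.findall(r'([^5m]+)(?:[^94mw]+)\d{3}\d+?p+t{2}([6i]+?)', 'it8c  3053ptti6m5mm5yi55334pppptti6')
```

The pattern matches one or more of any character except [5m] (captured); then one or more of any character except [94mw] (non-capturing group); then exactly 3 of a digit, then one or more of a digit (lazy); then one or more of a literal 'p', then exactly 2 of a literal 't'; then one or more of one of [6i] (lazy) (captured).
Because the quantifier is non-greedy, it stops expanding at the earliest point where the rest of the pattern can succeed.
Walking the string: at [0:14] match 'it8c  3053ptti', groups = ('it8c ', 'i'); at [20:34] match 'yi55334pppptti', groups = ('yi', 'i').
With 2 capturing groups, `findall` returns a 2-tuple per match.

[('it8c ', 'i'), ('yi', 'i')]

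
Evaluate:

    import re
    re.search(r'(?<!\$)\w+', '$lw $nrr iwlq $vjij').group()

'w'

The negative lookaround is zero-width — it rules out positions where the adjacent text would match, without consuming anything.
`re.search` tries every starting position until one works.
The match spans [2:3] → 'w'.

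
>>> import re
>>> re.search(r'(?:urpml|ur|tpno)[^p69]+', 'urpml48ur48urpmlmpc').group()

'urpml48ur48ur'

`search` walks the string left to right and returns the first match it finds.
The match spans [0:13] → 'urpml48ur48ur'.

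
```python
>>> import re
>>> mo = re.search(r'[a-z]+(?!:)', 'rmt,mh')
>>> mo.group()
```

'rmt'

Because the assertion is negative and zero-width, positions next to the forbidden text are skipped.
`re.search` tries every starting position until one works.
The match spans [0:3] → 'rmt'.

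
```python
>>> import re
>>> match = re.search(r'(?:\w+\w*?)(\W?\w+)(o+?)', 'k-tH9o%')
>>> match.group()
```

The pattern matches one or more of a word character, then zero or more of a word character (lazy) (non-capturing group); then optionally a non-word character, then one or more of a word character (captured); then one or more of a literal 'o' (lazy) (captured).
The match spans [0:6] → 'k-tH9o'.

'k-tH9o'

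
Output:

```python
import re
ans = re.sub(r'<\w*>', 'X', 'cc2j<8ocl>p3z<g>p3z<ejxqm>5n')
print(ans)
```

Matches: at [4:10] → '<8ocl>'; at [13:16] → '<g>'; at [19:26] → '<ejxqm>'.
Every occurrence is swapped for 'X'.

cc2jXp3zXp3zX5n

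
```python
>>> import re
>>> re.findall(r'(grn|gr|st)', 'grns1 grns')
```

['grn', 'grn']

Alternation tries branches left to right and keeps the first one that lets the overall match succeed at that position.
One capturing group, so `findall` returns just the captured substring from each match — 2 in all.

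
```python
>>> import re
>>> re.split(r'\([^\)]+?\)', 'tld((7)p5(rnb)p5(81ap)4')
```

['tld', 'p5', 'p5', '4']

Matches to split on: at [3:7] → '((7)'; at [9:14] → '(rnb)'; at [16:22] → '(81ap)'.
Splitting on the pattern gives 4 pieces.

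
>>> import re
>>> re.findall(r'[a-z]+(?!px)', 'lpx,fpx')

['lpx', 'fpx']

A negative assertion filters positions out without eating any characters.
Matches: at [0:3] → 'lpx'; at [4:7] → 'fpx'.
With no groups in the pattern, `findall` gives back each whole match — 2 here.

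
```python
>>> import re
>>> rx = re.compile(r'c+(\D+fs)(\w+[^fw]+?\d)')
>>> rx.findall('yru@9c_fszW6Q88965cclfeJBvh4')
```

[('_fs', 'zW6Q88965cclfeJBvh4')]

The pattern matches one or more of a literal 'c'; then one or more of a non-digit, then the literal 'fs' (captured); then one or more of a word character, then one or more of any character except [fw] (lazy), then a digit (captured).
Matches: at [5:28] match 'c_fszW6Q88965cclfeJBvh4', groups = ('_fs', 'zW6Q88965cclfeJBvh4').
Multiple groups make `findall` return tuples — one 2-tuple for the one match.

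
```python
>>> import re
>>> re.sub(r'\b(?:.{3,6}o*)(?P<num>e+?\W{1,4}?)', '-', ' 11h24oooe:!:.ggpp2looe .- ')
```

' -!:.-.- '

A non-greedy quantifier consumes as few characters as it can — just enough that the remainder of the pattern still matches from where it stops; whatever follows it matches normally.
Every occurrence is swapped for '-'.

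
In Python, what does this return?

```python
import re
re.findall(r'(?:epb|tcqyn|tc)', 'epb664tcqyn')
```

['epb', 'tcqyn']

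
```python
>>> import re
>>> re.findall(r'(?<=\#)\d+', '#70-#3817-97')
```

Because the assertion is zero-width, the text it checks is not consumed and won't appear in the result.
Since nothing is captured, `findall` lists the 2 matched substrings directly.

['70', '3817']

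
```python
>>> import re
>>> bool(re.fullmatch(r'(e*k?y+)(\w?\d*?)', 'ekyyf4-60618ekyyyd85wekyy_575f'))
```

False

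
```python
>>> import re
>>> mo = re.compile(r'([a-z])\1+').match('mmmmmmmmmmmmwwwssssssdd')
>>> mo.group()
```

The backreference `\1` re-matches whatever the first group consumed, character for character.
`re.match` only tries the pattern at the start of the string.
The match spans [0:12] → 'mmmmmmmmmmmm'.
Captured: group 1 = 'm'.

'mmmmmmmmmmmm'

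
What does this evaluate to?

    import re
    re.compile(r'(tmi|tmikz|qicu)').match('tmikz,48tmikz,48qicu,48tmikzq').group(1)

Alternation isn't longest-match — the leftmost alternative that fits at this position is chosen.
`match` is anchored at position 0; if the pattern doesn't fit there, it returns None.
The match spans [0:3] → 'tmi'.
Captured: group 1 = 'tmi'.

'tmi'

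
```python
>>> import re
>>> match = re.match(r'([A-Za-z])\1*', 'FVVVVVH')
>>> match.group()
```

'F'

With `match`, the pattern is implicitly anchored at the beginning.
The match spans [0:1] → 'F'.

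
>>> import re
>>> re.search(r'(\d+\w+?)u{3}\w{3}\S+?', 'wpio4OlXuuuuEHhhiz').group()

'4OlXuuuuEHh'

This matches one or more of a digit, then one or more of a word character (lazy) (captured); then exactly 3 of the literal 'u', then exactly 3 of a word character; then one or more of a non-whitespace character (lazy).
The `?` after the quantifier makes it lazy — it takes as little as possible before letting the rest of the pattern try.
Unlike `match`, `search` isn't anchored — it looks for the pattern anywhere in the string.
The match spans [4:15] → '4OlXuuuuEHh'.
Captured: group 1 = '4OlX'.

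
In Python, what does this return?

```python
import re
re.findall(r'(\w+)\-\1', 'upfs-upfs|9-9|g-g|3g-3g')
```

['upfs', '9', 'g', '3g']

A backreference is literal: `\1` must see the identical characters the first group matched.
Walking the string: at [0:9] match 'upfs-upfs', group 1 = 'upfs'; at [10:13] match '9-9', group 1 = '9'; at [14:17] match 'g-g', group 1 = 'g'; at [18:23] match '3g-3g', group 1 = '3g'.
Because there's exactly one group, `findall` drops the full match and keeps group 1 from each hit.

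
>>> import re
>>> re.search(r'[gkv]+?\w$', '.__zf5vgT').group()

'vgT'

Pattern: one or more of one of [gkv] (lazy); then a word character; then anchored at the end.
`re.search` scans for the first position where the pattern succeeds.
The match spans [6:9] → 'vgT'.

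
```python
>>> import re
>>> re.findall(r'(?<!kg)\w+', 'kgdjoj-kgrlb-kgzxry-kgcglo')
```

The negative lookaround is zero-width — it rules out positions where the adjacent text would match, without consuming anything.
`findall` yields the raw match text (4 of them) because the pattern has no groups.

['kgdjoj', 'kgrlb', 'kgzxry', 'kgcglo']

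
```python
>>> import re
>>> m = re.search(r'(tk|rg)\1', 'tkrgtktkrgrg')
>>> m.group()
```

After group 1 captures some text, `\1` only succeeds where that same text appears again.
Unlike `match`, `search` isn't anchored — it looks for the pattern anywhere in the string.
The match spans [4:8] → 'tktk'.
Captured: group 1 = 'tk'.

'tktk'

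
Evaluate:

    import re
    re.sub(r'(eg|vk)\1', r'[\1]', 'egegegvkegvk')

'[eg]egvkegvk'

The backreference `\1` re-matches whatever the first group consumed, character for character.
Matches: at [0:4] → 'egeg'.
Each match is replaced using the text its own group 1 captured.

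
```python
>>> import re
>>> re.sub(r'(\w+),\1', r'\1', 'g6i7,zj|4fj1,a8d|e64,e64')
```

'g6i7,zj|4fj1,a8d|e64'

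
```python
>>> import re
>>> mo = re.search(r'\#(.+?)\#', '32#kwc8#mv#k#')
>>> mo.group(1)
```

A `+?`/`*?`/`{m,n}?` starts at its minimum and grows only as far as needed for what follows to match.
`search` walks the string left to right and returns the first match it finds.
The match spans [2:8] → '#kwc8#'.
Captured: group 1 = 'kwc8'.

'kwc8'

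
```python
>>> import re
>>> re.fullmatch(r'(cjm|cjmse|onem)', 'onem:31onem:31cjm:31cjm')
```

None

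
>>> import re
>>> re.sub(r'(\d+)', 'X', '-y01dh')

Every occurrence is swapped for 'X'.

'-yXdh'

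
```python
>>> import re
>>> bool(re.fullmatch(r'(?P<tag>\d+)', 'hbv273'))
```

False

`fullmatch` succeeds only if the pattern covers the string from start to end.
Here the pattern can't cover the whole string, so the call returns None, and `bool(None)` is False.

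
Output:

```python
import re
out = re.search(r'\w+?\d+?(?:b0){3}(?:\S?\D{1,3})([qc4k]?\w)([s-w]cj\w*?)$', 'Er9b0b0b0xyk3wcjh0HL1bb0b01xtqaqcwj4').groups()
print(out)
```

The match spans [0:36] → 'Er9b0b0b0xyk3wcjh0HL1bb0b01xtqaqcwj4'.
Captured: group 1 = '3', group 2 = 'wcjh0HL1bb0b01xtqaqcwj4'.

('3', 'wcjh0HL1bb0b01xtqaqcwj4')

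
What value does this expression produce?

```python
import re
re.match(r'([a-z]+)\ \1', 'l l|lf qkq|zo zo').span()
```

(0, 3)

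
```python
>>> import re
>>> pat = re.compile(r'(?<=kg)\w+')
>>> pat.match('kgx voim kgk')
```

None

With `match`, the pattern is implicitly anchored at the beginning.
Here position 0 doesn't satisfy it, so the call returns None.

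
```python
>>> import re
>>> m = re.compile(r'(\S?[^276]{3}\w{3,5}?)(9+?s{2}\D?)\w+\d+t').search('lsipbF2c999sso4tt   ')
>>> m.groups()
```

This matches optionally a non-whitespace character, then exactly 3 of any character except [276], then 3 to 5 of a word character (lazy) (captured); then one or more of the literal '9' (lazy), then exactly 2 of a literal 's', then optionally a non-digit (captured); then one or more of a word character; then one or more of a digit, then the literal 't'.
`re.search` scans for the first position where the pattern succeeds.
The match spans [0:16] → 'lsipbF2c999sso4t'.
Captured: group 1 = 'lsipbF2c', group 2 = '999ss'.

('lsipbF2c', '999ss')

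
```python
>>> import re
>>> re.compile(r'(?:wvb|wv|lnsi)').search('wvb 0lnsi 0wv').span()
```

(0, 3)

The regex engine tests alternatives in the order written; an earlier branch that matches wins even if a later one would match more.
Unlike `match`, `search` isn't anchored — it looks for the pattern anywhere in the string.
The match spans [0:3] → 'wvb'.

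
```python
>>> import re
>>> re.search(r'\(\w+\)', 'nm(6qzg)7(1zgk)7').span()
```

(2, 8)

Unlike `match`, `search` isn't anchored — it looks for the pattern anywhere in the string.
The match spans [2:8] → '(6qzg)'.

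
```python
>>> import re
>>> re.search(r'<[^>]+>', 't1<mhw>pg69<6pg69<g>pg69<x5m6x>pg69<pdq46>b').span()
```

`search` walks the string left to right and returns the first match it finds.
The match spans [2:7] → '<mhw>'.

(2, 7)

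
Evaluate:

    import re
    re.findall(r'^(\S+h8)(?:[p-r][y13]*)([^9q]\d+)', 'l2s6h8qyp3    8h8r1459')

[('l2s6h8', 'p3')]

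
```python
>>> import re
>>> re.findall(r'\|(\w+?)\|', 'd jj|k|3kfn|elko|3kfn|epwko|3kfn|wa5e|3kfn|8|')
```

['k', 'elko', 'epwko', 'wa5e', '8']

Walking the string: at [4:7] match '|k|', group 1 = 'k'; at [11:17] match '|elko|', group 1 = 'elko'; at [21:28] match '|epwko|', group 1 = 'epwko'; at [32:38] match '|wa5e|', group 1 = 'wa5e'; at [42:45] match '|8|', group 1 = '8'.
`findall` collects group 1 from each match (5 total).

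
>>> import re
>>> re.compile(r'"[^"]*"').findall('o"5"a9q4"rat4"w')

['"5"', '"rat4"']

Scanning left to right: at [1:4] → '"5"'; at [8:14] → '"rat4"'.
`findall` yields the raw match text (2 of them) because the pattern has no groups.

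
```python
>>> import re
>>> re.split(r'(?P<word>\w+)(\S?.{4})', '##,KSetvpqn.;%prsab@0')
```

['##,', 'KSetvpqn', '.;%pr', '', 's', 'ab@0', '']

This matches one or more of a word character (captured as 'word'); then optionally a non-whitespace character, then exactly 4 of any character (captured).
Matches to split on: at [3:16] → 'KSetvpqn.;%pr'; at [16:21] → 'sab@0'.
`re.split` interleaves the captured-group text with the surrounding fragments.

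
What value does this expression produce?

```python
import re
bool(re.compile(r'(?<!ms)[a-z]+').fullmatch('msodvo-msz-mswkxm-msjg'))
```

False

Because the assertion is negative and zero-width, positions next to the forbidden text are skipped.
`fullmatch` succeeds only if the pattern covers the string from start to end.
Here there's no way to consume every character, so the call returns None, and `bool(None)` is False.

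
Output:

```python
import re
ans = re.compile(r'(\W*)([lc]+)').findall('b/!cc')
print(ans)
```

The pattern matches zero or more of a non-word character (captured); then one or more of one of [lc] (captured).
Matches: at [1:5] match '/!cc', groups = ('/!', 'cc').
`findall` packs the 2 group values into a tuple for every match.

[('/!', 'cc')]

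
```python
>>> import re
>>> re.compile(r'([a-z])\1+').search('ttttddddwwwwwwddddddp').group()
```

A backreference is literal: `\1` must see the identical characters the first group matched.
The match spans [0:4] → 'tttt'.

'tttt'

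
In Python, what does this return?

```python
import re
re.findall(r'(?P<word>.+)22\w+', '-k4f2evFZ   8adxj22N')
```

['-k4f2evFZ   8adxj']

With a single group, `findall` returns only what that group captured — 1 item.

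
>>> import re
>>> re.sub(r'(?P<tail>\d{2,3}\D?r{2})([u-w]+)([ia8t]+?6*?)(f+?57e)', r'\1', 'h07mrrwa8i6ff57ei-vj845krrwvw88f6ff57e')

This matches 2 to 3 of a digit, then optionally a non-digit, then exactly 2 of the literal 'r' (captured as 'tail'); then one or more of a character in [u-w] (captured); then one or more of one of [ia8t] (lazy), then zero or more of a literal '6' (lazy) (captured); then one or more of a literal 'f' (lazy), then the literal '57e' (captured).
Each match is replaced using the text its own group 1 captured.

'h07mrri-vj845krrwvw88f6ff57e'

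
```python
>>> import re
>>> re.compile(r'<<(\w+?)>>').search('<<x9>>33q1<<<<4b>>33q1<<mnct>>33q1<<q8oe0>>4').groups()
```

('x9',)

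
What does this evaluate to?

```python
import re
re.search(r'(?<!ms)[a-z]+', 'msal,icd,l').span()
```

Because the assertion is negative and zero-width, positions next to the forbidden text are skipped.
Unlike `match`, `search` isn't anchored — it looks for the pattern anywhere in the string.
The match spans [0:4] → 'msal'.

(0, 4)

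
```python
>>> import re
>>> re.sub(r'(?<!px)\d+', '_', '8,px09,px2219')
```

`(?!…)`/`(?<!…)` only lets a position through if the neighbouring text does NOT match; no characters are consumed.
Matches: at [0:1] → '8'; at [5:6] → '9'; at [10:13] → '219'.
Each match is replaced by '_'.

'_,px0_,px2_'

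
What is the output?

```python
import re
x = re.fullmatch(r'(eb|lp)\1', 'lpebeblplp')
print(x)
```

None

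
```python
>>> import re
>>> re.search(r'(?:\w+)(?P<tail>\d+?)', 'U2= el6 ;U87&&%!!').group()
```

'U2'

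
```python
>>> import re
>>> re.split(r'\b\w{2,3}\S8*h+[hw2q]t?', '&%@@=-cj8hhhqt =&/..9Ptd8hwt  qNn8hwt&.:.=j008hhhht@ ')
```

['&%@@=-', ' =&/..', '  ', '&.:.=', '@ ']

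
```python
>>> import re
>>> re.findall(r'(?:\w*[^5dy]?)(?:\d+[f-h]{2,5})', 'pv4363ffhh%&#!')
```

['pv4363ffhh']

Since nothing is captured, `findall` lists the 1 matched substring directly.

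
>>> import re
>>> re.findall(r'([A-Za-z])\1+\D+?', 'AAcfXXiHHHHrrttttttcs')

['A', 'X', 'H', 't']

The backreference `\1` re-matches whatever the first group consumed, character for character.
Matches: at [0:3] match 'AAc', group 1 = 'A'; at [4:7] match 'XXi', group 1 = 'X'; at [7:12] match 'HHHHr', group 1 = 'H'; at [13:20] match 'ttttttc', group 1 = 't'.
`findall` collects group 1 from each match (4 total).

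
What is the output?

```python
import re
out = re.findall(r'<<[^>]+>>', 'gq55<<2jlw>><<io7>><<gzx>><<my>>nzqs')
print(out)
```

Scanning left to right: at [4:12] → '<<2jlw>>'; at [12:19] → '<<io7>>'; at [19:26] → '<<gzx>>'; at [26:32] → '<<my>>'.
Since nothing is captured, `findall` lists the 4 matched substrings directly.

['<<2jlw>>', '<<io7>>', '<<gzx>>', '<<my>>']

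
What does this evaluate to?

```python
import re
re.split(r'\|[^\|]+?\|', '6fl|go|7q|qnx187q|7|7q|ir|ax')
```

The string is cut at each match, leaving 4 pieces.

['6fl', '7q', '7', 'ir|ax']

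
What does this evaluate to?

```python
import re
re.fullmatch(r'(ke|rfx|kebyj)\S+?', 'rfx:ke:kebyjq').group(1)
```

For `fullmatch`, every character of the input must be accounted for by the pattern.
The match spans [0:13] → 'rfx:ke:kebyjq'.
Captured: group 1 = 'rfx'.

'rfx'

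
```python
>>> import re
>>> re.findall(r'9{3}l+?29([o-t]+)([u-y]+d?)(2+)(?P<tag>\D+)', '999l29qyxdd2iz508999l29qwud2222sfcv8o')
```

[('q', 'wud', '2222', 'sfcv')]

The pattern matches exactly 3 of a literal '9', then one or more of the literal 'l' (lazy), then the literal '29'; then one or more of a character in [o-t] (captured); then one or more of a character in [u-y], then optionally a literal 'd' (captured); then one or more of a literal '2' (captured); then one or more of a non-digit (captured as 'tag').
Walking the string: at [17:35] match '999l29qwud2222sfcv', groups = ('q', 'wud', '2222', 'sfcv').
4 groups means the one result is a tuple of 4 captured strings — 1 here.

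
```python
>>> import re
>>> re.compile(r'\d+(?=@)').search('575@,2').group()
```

'575'

Lookahead/lookbehind check context without consuming it, so the matched span excludes the asserted characters.
`re.search` tries every starting position until one works.
The match spans [0:3] → '575'.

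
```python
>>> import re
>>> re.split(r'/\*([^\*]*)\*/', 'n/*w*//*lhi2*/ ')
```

Matches to split on: at [1:6] → '/*w*/'; at [6:14] → '/*lhi2*/'.
With a capturing group present, the delimiter's captured portion is kept in the result list.

['n', 'w', '', 'lhi2', ' ']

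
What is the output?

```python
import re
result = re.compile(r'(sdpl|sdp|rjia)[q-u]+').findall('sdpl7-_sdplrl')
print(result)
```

Because there's exactly one group, `findall` drops the full match and keeps group 1 from the one hit.

['sdpl']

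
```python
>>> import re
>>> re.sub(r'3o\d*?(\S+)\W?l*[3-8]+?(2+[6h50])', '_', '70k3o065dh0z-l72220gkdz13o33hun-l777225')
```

'70k_'

Each match is replaced by '_'.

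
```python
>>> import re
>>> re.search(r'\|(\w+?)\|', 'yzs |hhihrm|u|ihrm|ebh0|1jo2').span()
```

(4, 12)

The match spans [4:12] → '|hhihrm|'.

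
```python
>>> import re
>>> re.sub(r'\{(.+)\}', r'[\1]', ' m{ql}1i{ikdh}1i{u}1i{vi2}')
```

' m[ql}1i{ikdh}1i{u}1i{vi2]'

Matches: at [2:26] → '{ql}1i{ikdh}1i{u}1i{vi2}'.
`\1` in the replacement pulls in group 1's text for each match.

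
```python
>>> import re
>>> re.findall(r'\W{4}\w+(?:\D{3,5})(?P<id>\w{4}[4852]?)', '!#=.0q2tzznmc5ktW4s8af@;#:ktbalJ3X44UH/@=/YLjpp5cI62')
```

['tbal', '5cI62']

With a single group, `findall` returns only what that group captured — 2 items.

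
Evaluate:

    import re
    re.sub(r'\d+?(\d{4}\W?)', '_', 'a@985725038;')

'a@_5038;'

The `?` after the quantifier makes it lazy — it takes as little as possible before letting the rest of the pattern try.
Each match is replaced by '_'.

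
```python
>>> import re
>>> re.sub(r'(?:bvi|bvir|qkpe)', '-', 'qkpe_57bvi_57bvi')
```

Matches: at [0:4] → 'qkpe'; at [7:10] → 'bvi'; at [13:16] → 'bvi'.
Every occurrence is swapped for '-'.

'-_57-_57-'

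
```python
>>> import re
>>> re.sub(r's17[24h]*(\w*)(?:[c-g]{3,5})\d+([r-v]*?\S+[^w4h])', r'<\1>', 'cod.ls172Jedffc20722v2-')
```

'cod.l<Jed>'

Pattern: the literal 's17', then zero or more of one of [24h]; then zero or more of a word character (captured); then 3 to 5 of a character in [c-g] (non-capturing group); then one or more of a digit; then zero or more of a character in [r-v] (lazy), then one or more of a non-whitespace character, then any character except [w4h] (captured).
Matches: at [5:23] → 's172Jedffc20722v2-'.
Each match is replaced using the text its own group 1 captured.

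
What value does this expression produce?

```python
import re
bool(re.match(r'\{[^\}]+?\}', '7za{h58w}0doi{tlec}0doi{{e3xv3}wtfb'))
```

`match` is anchored at position 0; if the pattern doesn't fit there, it returns None.
Here the pattern fails at index 0, so the call returns None, and `bool(None)` is False.

False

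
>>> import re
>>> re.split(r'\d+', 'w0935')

['w', '']

Pattern: one or more of a digit.
Matches to split on: at [1:5] → '0935'.
The string is cut at each match, leaving 2 pieces.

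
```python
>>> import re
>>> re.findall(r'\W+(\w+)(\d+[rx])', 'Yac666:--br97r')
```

This matches one or more of a non-word character; then one or more of a word character (captured); then one or more of a digit, then one of [rx] (captured).
Scanning left to right: at [6:14] match ':--br97r', groups = ('br9', '7r').
With 2 capturing groups, `findall` returns a 2-tuple per match.

[('br9', '7r')]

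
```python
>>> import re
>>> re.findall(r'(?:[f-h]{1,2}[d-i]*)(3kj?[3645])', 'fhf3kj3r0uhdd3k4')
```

['3kj3', '3k4']

This matches 1 to 2 of a character in [f-h], then zero or more of a character in [d-i] (non-capturing group); then the literal '3k', then optionally the literal 'j', then one of [3645] (captured).
Walking the string: at [0:7] match 'fhf3kj3', group 1 = '3kj3'; at [10:16] match 'hdd3k4', group 1 = '3k4'.
One capturing group, so `findall` returns just the captured substring from each match — 2 in all.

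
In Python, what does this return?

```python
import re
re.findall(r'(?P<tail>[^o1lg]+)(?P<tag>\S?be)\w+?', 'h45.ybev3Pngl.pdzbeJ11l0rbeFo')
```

This matches one or more of any character except [o1lg] (captured as 'tail'); then optionally a non-whitespace character, then the literal 'be' (captured as 'tag'); then one or more of a word character (lazy).
With 2 capturing groups, `findall` returns a 2-tuple per match.

[('h45.y', 'be'), ('.pdz', 'be'), ('0r', 'be')]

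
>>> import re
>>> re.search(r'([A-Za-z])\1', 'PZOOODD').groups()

('O',)

The match spans [2:4] → 'OO'.
Captured: group 1 = 'O'.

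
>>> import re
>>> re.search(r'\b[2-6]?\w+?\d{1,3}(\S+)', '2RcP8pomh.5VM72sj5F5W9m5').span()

(0, 24)

This matches a word boundary (`\b`, zero-width); then optionally a character in [2-6], then one or more of a word character (lazy), then 1 to 3 of a digit; then one or more of a non-whitespace character (captured).
The match spans [0:24] → '2RcP8pomh.5VM72sj5F5W9m5'.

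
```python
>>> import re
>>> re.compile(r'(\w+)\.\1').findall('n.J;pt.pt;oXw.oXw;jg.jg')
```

`\1` is not a pattern — it's the concrete string captured by group 1, re-applied verbatim.
Walking the string: at [4:9] match 'pt.pt', group 1 = 'pt'; at [10:17] match 'oXw.oXw', group 1 = 'oXw'; at [18:23] match 'jg.jg', group 1 = 'jg'.
One capturing group, so `findall` returns just the captured substring from each match — 3 in all.

['pt', 'oXw', 'jg']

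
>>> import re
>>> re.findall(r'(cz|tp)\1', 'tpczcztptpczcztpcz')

The backreference `\1` re-matches whatever the first group consumed, character for character.
Matches: at [2:6] match 'czcz', group 1 = 'cz'; at [6:10] match 'tptp', group 1 = 'tp'; at [10:14] match 'czcz', group 1 = 'cz'.
Because there's exactly one group, `findall` drops the full match and keeps group 1 from each hit.

['cz', 'tp', 'cz']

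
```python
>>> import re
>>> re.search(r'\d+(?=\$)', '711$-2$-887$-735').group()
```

The positive lookaround only admits positions where the adjacent text matches; those characters stay outside the span.
The match spans [0:3] → '711'.

'711'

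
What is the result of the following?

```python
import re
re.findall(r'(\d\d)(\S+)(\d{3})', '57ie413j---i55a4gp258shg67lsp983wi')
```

Pattern: a digit, then a digit (captured); then one or more of a non-whitespace character (captured); then exactly 3 of a digit (captured).
Matches: at [0:32] match '57ie413j---i55a4gp258shg67lsp983', groups = ('57', 'ie413j---i55a4gp258shg67lsp', '983').
Multiple groups make `findall` return tuples — one 3-tuple for the one match.

[('57', 'ie413j---i55a4gp258shg67lsp', '983')]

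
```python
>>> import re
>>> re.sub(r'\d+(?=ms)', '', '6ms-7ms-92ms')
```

Because the assertion is zero-width, the text it checks is not consumed and won't appear in the result.
Matches: at [0:1] → '6'; at [4:5] → '7'; at [8:10] → '92'.
`sub` substitutes '' at each match site.

'ms-ms-ms'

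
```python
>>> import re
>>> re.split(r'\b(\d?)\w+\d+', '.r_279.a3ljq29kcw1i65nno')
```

`re.split` interleaves the captured-group text with the surrounding fragments.

['.', '', '.', '', 'nno']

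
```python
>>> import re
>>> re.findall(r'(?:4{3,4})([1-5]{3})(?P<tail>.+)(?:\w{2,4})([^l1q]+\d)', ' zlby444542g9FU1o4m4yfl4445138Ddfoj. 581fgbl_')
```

`findall` packs the 3 group values into a tuple for every match.

[('542', 'g9FU1o4m4yfl4445138Ddf', '. 581')]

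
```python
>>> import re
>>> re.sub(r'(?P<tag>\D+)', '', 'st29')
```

Pattern: one or more of a non-digit (captured as 'tag').
Matches: at [0:2] → 'st'.
Every occurrence is swapped for ''.

'29'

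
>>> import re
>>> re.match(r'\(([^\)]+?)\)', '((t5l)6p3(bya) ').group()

`re.match` only tries the pattern at the start of the string.
The match spans [0:6] → '((t5l)'.

'((t5l)'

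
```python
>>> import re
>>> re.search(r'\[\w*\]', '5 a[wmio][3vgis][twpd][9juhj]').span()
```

(3, 9)

`search` walks the string left to right and returns the first match it finds.
The match spans [3:9] → '[wmio]'.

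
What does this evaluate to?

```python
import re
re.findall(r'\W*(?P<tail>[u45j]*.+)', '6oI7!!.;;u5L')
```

['6oI7!!.;;u5L']

One capturing group, so `findall` returns just the captured substring from the one match — 1 in all.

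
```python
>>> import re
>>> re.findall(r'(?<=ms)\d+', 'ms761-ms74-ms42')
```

['761', '74', '42']

The positive lookaround only admits positions where the adjacent text matches; those characters stay outside the span.
No capturing groups, so `findall` returns the 3 full match strings.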